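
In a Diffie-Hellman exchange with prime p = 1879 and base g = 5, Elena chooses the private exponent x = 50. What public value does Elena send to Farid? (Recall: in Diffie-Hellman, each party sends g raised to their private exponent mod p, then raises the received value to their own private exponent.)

Public value = 5^50 (mod 1879).
5^1 ≡ 5 (mod 1879)
5^2 = (5^1)^2 ≡ 5^2 = 25 ≡ 25 (mod 1879)
5^4 = (5^2)^2 ≡ 25^2 = 625 ≡ 625 (mod 1879)
5^8 = (5^4)^2 ≡ 625^2 = 390625 ≡ 1672 (mod 1879)
5^16 = (5^8)^2 ≡ 1672^2 = 2795584 ≡ 1511 (mod 1879)
5^32 = (5^16)^2 ≡ 1511^2 = 2283121 ≡ 136 (mod 1879)
5^50 = 5^32 · 5^16 · 5^2 ≡ 136 · 1511 · 25 ≡ 214 (mod 1879).

214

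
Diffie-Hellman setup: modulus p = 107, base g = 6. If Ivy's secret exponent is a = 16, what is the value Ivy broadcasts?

85

Public value = 6^16 (mod 107).
6^1 ≡ 6 (mod 107)
6^2 = (6^1)^2 ≡ 6^2 = 36 ≡ 36 (mod 107)
6^4 = (6^2)^2 ≡ 36^2 = 1296 ≡ 12 (mod 107)
6^8 = (6^4)^2 ≡ 12^2 = 144 ≡ 37 (mod 107)
6^16 = (6^8)^2 ≡ 37^2 = 1369 ≡ 85 (mod 107)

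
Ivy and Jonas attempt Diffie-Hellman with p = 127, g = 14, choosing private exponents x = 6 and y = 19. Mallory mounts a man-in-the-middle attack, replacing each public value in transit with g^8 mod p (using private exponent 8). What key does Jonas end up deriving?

Jonas receives Mallory's public value M = 14^8 mod 127 instead of the honest one.
14^1 ≡ 14 (mod 127)
14^2 = (14^1)^2 ≡ 14^2 = 196 ≡ 69 (mod 127)
14^4 = (14^2)^2 ≡ 69^2 = 4761 ≡ 62 (mod 127)
14^8 = (14^4)^2 ≡ 62^2 = 3844 ≡ 34 (mod 127)
So M = 34. Jonas computes K = M^19 mod 127.
34^1 ≡ 34 (mod 127)
34^2 = (34^1)^2 ≡ 34^2 = 1156 ≡ 13 (mod 127)
34^4 = (34^2)^2 ≡ 13^2 = 169 ≡ 42 (mod 127)
34^8 = (34^4)^2 ≡ 42^2 = 1764 ≡ 113 (mod 127)
34^16 = (34^8)^2 ≡ 113^2 = 12769 ≡ 69 (mod 127)
34^19 = 34^16 · 34^2 · 34^1 ≡ 69 · 13 · 34 ≡ 18 (mod 127).

18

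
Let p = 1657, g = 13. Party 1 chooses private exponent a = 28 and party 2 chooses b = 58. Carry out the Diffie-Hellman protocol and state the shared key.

16

Party 1 sends A = g^a mod p = 13^28 mod 1657.
13^1 ≡ 13 (mod 1657)
13^2 = (13^1)^2 ≡ 13^2 = 169 ≡ 169 (mod 1657)
13^4 = (13^2)^2 ≡ 169^2 = 28561 ≡ 392 (mod 1657)
13^8 = (13^4)^2 ≡ 392^2 = 153664 ≡ 1220 (mod 1657)
13^16 = (13^8)^2 ≡ 1220^2 = 1488400 ≡ 414 (mod 1657)
13^28 = 13^16 · 13^8 · 13^4 ≡ 414 · 1220 · 392 ≡ 1401 (mod 1657).
So A = 1401. Party 2 then computes K = A^b mod p = 1401^58 mod 1657.
1401^1 ≡ 1401 (mod 1657)
1401^2 = (1401^1)^2 ≡ 1401^2 = 1962801 ≡ 913 (mod 1657)
1401^4 = (1401^2)^2 ≡ 913^2 = 833569 ≡ 98 (mod 1657)
1401^8 = (1401^4)^2 ≡ 98^2 = 9604 ≡ 1319 (mod 1657)
1401^16 = (1401^8)^2 ≡ 1319^2 = 1739761 ≡ 1568 (mod 1657)
1401^32 = (1401^16)^2 ≡ 1568^2 = 2458624 ≡ 1293 (mod 1657)
1401^58 = 1401^32 · 1401^16 · 1401^8 · 1401^2 ≡ 1293 · 1568 · 1319 · 913 ≡ 16 (mod 1657).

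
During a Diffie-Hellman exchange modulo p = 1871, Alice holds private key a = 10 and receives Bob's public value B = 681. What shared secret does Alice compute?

272

Shared key K = 681^10 mod 1871.
681^1 ≡ 681 (mod 1871)
681^2 = (681^1)^2 ≡ 681^2 = 463761 ≡ 1624 (mod 1871)
681^4 = (681^2)^2 ≡ 1624^2 = 2637376 ≡ 1137 (mod 1871)
681^8 = (681^4)^2 ≡ 1137^2 = 1292769 ≡ 1779 (mod 1871)
681^10 = 681^8 · 681^2 ≡ 1779 · 1624 ≡ 272 (mod 1871).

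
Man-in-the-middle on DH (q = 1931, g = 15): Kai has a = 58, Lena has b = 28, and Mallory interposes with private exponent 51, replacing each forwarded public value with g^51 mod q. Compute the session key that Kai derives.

913

Kai receives Mallory's public value M = 15^51 mod 1931 instead of the honest one.
15^1 ≡ 15 (mod 1931)
15^2 = (15^1)^2 ≡ 15^2 = 225 ≡ 225 (mod 1931)
15^4 = (15^2)^2 ≡ 225^2 = 50625 ≡ 419 (mod 1931)
15^8 = (15^4)^2 ≡ 419^2 = 175561 ≡ 1771 (mod 1931)
15^16 = (15^8)^2 ≡ 1771^2 = 3136441 ≡ 497 (mod 1931)
15^32 = (15^16)^2 ≡ 497^2 = 247009 ≡ 1772 (mod 1931)
15^51 = 15^32 · 15^16 · 15^2 · 15^1 ≡ 1772 · 497 · 225 · 15 ≡ 1302 (mod 1931).
So M = 1302. Kai computes K = M^58 mod 1931.
1302^1 ≡ 1302 (mod 1931)
1302^2 = (1302^1)^2 ≡ 1302^2 = 1695204 ≡ 1717 (mod 1931)
1302^4 = (1302^2)^2 ≡ 1717^2 = 2948089 ≡ 1383 (mod 1931)
1302^8 = (1302^4)^2 ≡ 1383^2 = 1912689 ≡ 999 (mod 1931)
1302^16 = (1302^8)^2 ≡ 999^2 = 998001 ≡ 1605 (mod 1931)
1302^32 = (1302^16)^2 ≡ 1605^2 = 2576025 ≡ 71 (mod 1931)
1302^58 = 1302^32 · 1302^16 · 1302^8 · 1302^2 ≡ 71 · 1605 · 999 · 1717 ≡ 913 (mod 1931).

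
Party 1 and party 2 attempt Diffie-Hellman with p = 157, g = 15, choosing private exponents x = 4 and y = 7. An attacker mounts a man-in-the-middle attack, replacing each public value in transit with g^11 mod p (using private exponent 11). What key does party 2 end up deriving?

136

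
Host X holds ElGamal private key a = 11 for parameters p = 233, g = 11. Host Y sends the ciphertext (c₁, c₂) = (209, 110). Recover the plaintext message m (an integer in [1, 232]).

Shared mask s = c₁^a mod p = 209^11 mod 233.
209^1 ≡ 209 (mod 233)
209^2 = (209^1)^2 ≡ 209^2 = 43681 ≡ 110 (mod 233)
209^4 = (209^2)^2 ≡ 110^2 = 12100 ≡ 217 (mod 233)
209^8 = (209^4)^2 ≡ 217^2 = 47089 ≡ 23 (mod 233)
209^11 = 209^8 · 209^2 · 209^1 ≡ 23 · 110 · 209 ≡ 93 (mod 233).
So s = 93; s⁻¹ ≡ 228 (mod 233).
m = c₂ · s⁻¹ mod 233 = 110 · 228 mod 233 = 149.

149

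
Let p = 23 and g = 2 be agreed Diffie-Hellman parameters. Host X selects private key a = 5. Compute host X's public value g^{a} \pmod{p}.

Public value = 2^{5} \pmod{23}.
2^1 ≡ 2 (mod 23)
2^2 = (2^1)^2 ≡ 2^2 = 4 ≡ 4 (mod 23)
2^4 = (2^2)^2 ≡ 4^2 = 16 ≡ 16 (mod 23)
2^5 = 2^4 · 2^1 ≡ 16 · 2 ≡ 9 (mod 23).

9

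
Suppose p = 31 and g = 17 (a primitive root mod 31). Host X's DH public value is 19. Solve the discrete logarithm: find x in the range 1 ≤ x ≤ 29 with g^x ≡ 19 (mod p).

22

Try successive powers of 17 modulo 31:
17^1 ≡ 17
17^2 ≡ 10
17^3 ≡ 15
17^4 ≡ 7
17^5 ≡ 26
17^6 ≡ 8
17^7 ≡ 12
17^8 ≡ 18
17^9 ≡ 27
17^10 ≡ 25
17^11 ≡ 22
17^12 ≡ 2
17^13 ≡ 3
17^14 ≡ 20
17^15 ≡ 30
17^16 ≡ 14
17^17 ≡ 21
17^18 ≡ 16
17^19 ≡ 24
17^20 ≡ 5
17^21 ≡ 23
17^22 ≡ 19
Found: x = 22.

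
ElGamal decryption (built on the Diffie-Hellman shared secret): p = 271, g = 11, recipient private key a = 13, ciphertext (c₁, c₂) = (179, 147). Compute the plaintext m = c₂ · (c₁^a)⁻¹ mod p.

Shared mask s = c₁^a mod p = 179^13 mod 271.
179^1 ≡ 179 (mod 271)
179^2 = (179^1)^2 ≡ 179^2 = 32041 ≡ 63 (mod 271)
179^4 = (179^2)^2 ≡ 63^2 = 3969 ≡ 175 (mod 271)
179^8 = (179^4)^2 ≡ 175^2 = 30625 ≡ 2 (mod 271)
179^13 = 179^8 · 179^4 · 179^1 ≡ 2 · 175 · 179 ≡ 49 (mod 271).
So s = 49; s⁻¹ ≡ 177 (mod 271).
m = c₂ · s⁻¹ mod 271 = 147 · 177 mod 271 = 3.

3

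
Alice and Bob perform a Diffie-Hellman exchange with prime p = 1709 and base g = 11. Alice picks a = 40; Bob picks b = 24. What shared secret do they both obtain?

1605

Bob sends B = g^b mod p = 11^24 mod 1709.
11^1 ≡ 11 (mod 1709)
11^2 = (11^1)^2 ≡ 11^2 = 121 ≡ 121 (mod 1709)
11^4 = (11^2)^2 ≡ 121^2 = 14641 ≡ 969 (mod 1709)
11^8 = (11^4)^2 ≡ 969^2 = 938961 ≡ 720 (mod 1709)
11^16 = (11^8)^2 ≡ 720^2 = 518400 ≡ 573 (mod 1709)
11^24 = 11^16 · 11^8 ≡ 573 · 720 ≡ 691 (mod 1709).
So B = 691. Alice then computes K = B^a mod p = 691^40 mod 1709.
691^1 ≡ 691 (mod 1709)
691^2 = (691^1)^2 ≡ 691^2 = 477481 ≡ 670 (mod 1709)
691^4 = (691^2)^2 ≡ 670^2 = 448900 ≡ 1142 (mod 1709)
691^8 = (691^4)^2 ≡ 1142^2 = 1304164 ≡ 197 (mod 1709)
691^16 = (691^8)^2 ≡ 197^2 = 38809 ≡ 1211 (mod 1709)
691^32 = (691^16)^2 ≡ 1211^2 = 1466521 ≡ 199 (mod 1709)
691^40 = 691^32 · 691^8 ≡ 199 · 197 ≡ 1605 (mod 1709).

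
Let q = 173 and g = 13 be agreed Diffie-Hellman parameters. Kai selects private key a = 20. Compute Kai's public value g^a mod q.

Public value = 13^20 mod 173.
13^1 ≡ 13 (mod 173)
13^2 = (13^1)^2 ≡ 13^2 = 169 ≡ 169 (mod 173)
13^4 = (13^2)^2 ≡ 169^2 = 28561 ≡ 16 (mod 173)
13^8 = (13^4)^2 ≡ 16^2 = 256 ≡ 83 (mod 173)
13^16 = (13^8)^2 ≡ 83^2 = 6889 ≡ 142 (mod 173)
13^20 = 13^16 · 13^4 ≡ 142 · 16 ≡ 23 (mod 173).

23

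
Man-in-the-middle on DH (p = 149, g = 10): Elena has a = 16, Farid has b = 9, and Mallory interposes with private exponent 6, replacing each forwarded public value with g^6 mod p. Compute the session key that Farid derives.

120

Farid receives Mallory's public value M = 10^6 mod 149 instead of the honest one.
10^1 ≡ 10 (mod 149)
10^2 = (10^1)^2 ≡ 10^2 = 100 ≡ 100 (mod 149)
10^4 = (10^2)^2 ≡ 100^2 = 10000 ≡ 17 (mod 149)
10^6 = 10^4 · 10^2 ≡ 17 · 100 ≡ 61 (mod 149).
So M = 61. Farid computes K = M^9 mod 149.
61^1 ≡ 61 (mod 149)
61^2 = (61^1)^2 ≡ 61^2 = 3721 ≡ 145 (mod 149)
61^4 = (61^2)^2 ≡ 145^2 = 21025 ≡ 16 (mod 149)
61^8 = (61^4)^2 ≡ 16^2 = 256 ≡ 107 (mod 149)
61^9 = 61^8 · 61^1 ≡ 107 · 61 ≡ 120 (mod 149).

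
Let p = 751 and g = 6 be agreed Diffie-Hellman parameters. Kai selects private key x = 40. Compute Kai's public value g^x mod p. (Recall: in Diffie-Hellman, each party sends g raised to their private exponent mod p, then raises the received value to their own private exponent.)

179

Public value = 6^40 mod 751.
6^1 ≡ 6 (mod 751)
6^2 = (6^1)^2 ≡ 6^2 = 36 ≡ 36 (mod 751)
6^4 = (6^2)^2 ≡ 36^2 = 1296 ≡ 545 (mod 751)
6^8 = (6^4)^2 ≡ 545^2 = 297025 ≡ 380 (mod 751)
6^16 = (6^8)^2 ≡ 380^2 = 144400 ≡ 208 (mod 751)
6^32 = (6^16)^2 ≡ 208^2 = 43264 ≡ 457 (mod 751)
6^40 = 6^32 · 6^8 ≡ 457 · 380 ≡ 179 (mod 751).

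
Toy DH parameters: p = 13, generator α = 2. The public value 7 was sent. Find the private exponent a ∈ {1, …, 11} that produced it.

Try successive powers of 2 modulo 13:
2^1 ≡ 2
2^2 ≡ 4
2^3 ≡ 8
2^4 ≡ 3
2^5 ≡ 6
2^6 ≡ 12
2^7 ≡ 11
2^8 ≡ 9
2^9 ≡ 5
2^10 ≡ 10
2^11 ≡ 7
Found: a = 11.

11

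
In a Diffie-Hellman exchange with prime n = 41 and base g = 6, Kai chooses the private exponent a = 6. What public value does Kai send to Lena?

39

Public value = 6^6 (mod 41).
6^1 ≡ 6 (mod 41)
6^2 = (6^1)^2 ≡ 6^2 = 36 ≡ 36 (mod 41)
6^4 = (6^2)^2 ≡ 36^2 = 1296 ≡ 25 (mod 41)
6^6 = 6^4 · 6^2 ≡ 25 · 36 ≡ 39 (mod 41).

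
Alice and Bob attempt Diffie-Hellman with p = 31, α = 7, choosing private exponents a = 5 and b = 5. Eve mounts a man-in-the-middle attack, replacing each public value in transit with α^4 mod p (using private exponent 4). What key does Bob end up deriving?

5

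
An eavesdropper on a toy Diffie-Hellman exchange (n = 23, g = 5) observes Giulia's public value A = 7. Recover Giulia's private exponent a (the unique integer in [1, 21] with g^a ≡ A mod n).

Try successive powers of 5 modulo 23:
5^1 ≡ 5
5^2 ≡ 2
5^3 ≡ 10
5^4 ≡ 4
5^5 ≡ 20
5^6 ≡ 8
5^7 ≡ 17
5^8 ≡ 16
5^9 ≡ 11
5^10 ≡ 9
5^11 ≡ 22
5^12 ≡ 18
5^13 ≡ 21
5^14 ≡ 13
5^15 ≡ 19
5^16 ≡ 3
5^17 ≡ 15
5^18 ≡ 6
5^19 ≡ 7
Found: a = 19.

19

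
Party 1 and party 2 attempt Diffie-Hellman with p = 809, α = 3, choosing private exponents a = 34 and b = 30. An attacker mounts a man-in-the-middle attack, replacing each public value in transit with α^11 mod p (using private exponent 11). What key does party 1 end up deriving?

365

Party 1 receives an attacker's public value M = 3^11 mod 809 instead of the honest one.
3^1 ≡ 3 (mod 809)
3^2 = (3^1)^2 ≡ 3^2 = 9 ≡ 9 (mod 809)
3^4 = (3^2)^2 ≡ 9^2 = 81 ≡ 81 (mod 809)
3^8 = (3^4)^2 ≡ 81^2 = 6561 ≡ 89 (mod 809)
3^11 = 3^8 · 3^2 · 3^1 ≡ 89 · 9 · 3 ≡ 785 (mod 809).
So M = 785. Party 1 computes K = M^34 mod 809.
785^1 ≡ 785 (mod 809)
785^2 = (785^1)^2 ≡ 785^2 = 616225 ≡ 576 (mod 809)
785^4 = (785^2)^2 ≡ 576^2 = 331776 ≡ 86 (mod 809)
785^8 = (785^4)^2 ≡ 86^2 = 7396 ≡ 115 (mod 809)
785^16 = (785^8)^2 ≡ 115^2 = 13225 ≡ 281 (mod 809)
785^32 = (785^16)^2 ≡ 281^2 = 78961 ≡ 488 (mod 809)
785^34 = 785^32 · 785^2 ≡ 488 · 576 ≡ 365 (mod 809).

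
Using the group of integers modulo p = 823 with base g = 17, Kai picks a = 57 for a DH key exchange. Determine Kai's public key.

615

Public value = 17^57 mod 823.
17^1 ≡ 17 (mod 823)
17^2 = (17^1)^2 ≡ 17^2 = 289 ≡ 289 (mod 823)
17^4 = (17^2)^2 ≡ 289^2 = 83521 ≡ 398 (mod 823)
17^8 = (17^4)^2 ≡ 398^2 = 158404 ≡ 388 (mod 823)
17^16 = (17^8)^2 ≡ 388^2 = 150544 ≡ 758 (mod 823)
17^32 = (17^16)^2 ≡ 758^2 = 574564 ≡ 110 (mod 823)
17^57 = 17^32 · 17^16 · 17^8 · 17^1 ≡ 110 · 758 · 388 · 17 ≡ 615 (mod 823).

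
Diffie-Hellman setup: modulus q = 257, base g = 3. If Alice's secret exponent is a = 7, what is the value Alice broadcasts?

131

Public value = 3^{7} \pmod{257}.
3^1 ≡ 3 (mod 257)
3^2 = (3^1)^2 ≡ 3^2 = 9 ≡ 9 (mod 257)
3^4 = (3^2)^2 ≡ 9^2 = 81 ≡ 81 (mod 257)
3^7 = 3^4 · 3^2 · 3^1 ≡ 81 · 9 · 3 ≡ 131 (mod 257).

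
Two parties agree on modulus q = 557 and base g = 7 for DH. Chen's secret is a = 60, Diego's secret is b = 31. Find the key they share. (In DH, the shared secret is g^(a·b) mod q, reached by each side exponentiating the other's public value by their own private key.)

206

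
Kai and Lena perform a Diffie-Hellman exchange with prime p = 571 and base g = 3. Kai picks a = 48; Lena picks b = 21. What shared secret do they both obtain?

Kai sends A = g^a mod p = 3^48 mod 571.
3^1 ≡ 3 (mod 571)
3^2 = (3^1)^2 ≡ 3^2 = 9 ≡ 9 (mod 571)
3^4 = (3^2)^2 ≡ 9^2 = 81 ≡ 81 (mod 571)
3^8 = (3^4)^2 ≡ 81^2 = 6561 ≡ 280 (mod 571)
3^16 = (3^8)^2 ≡ 280^2 = 78400 ≡ 173 (mod 571)
3^32 = (3^16)^2 ≡ 173^2 = 29929 ≡ 237 (mod 571)
3^48 = 3^32 · 3^16 ≡ 237 · 173 ≡ 460 (mod 571).
So A = 460. Lena then computes K = A^b mod p = 460^21 mod 571.
460^1 ≡ 460 (mod 571)
460^2 = (460^1)^2 ≡ 460^2 = 211600 ≡ 330 (mod 571)
460^4 = (460^2)^2 ≡ 330^2 = 108900 ≡ 410 (mod 571)
460^8 = (460^4)^2 ≡ 410^2 = 168100 ≡ 226 (mod 571)
460^16 = (460^8)^2 ≡ 226^2 = 51076 ≡ 257 (mod 571)
460^21 = 460^16 · 460^4 · 460^1 ≡ 257 · 410 · 460 ≡ 294 (mod 571).

294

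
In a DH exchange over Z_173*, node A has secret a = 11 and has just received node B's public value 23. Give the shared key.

Shared key K = 23^11 mod 173.
23^1 ≡ 23 (mod 173)
23^2 = (23^1)^2 ≡ 23^2 = 529 ≡ 10 (mod 173)
23^4 = (23^2)^2 ≡ 10^2 = 100 ≡ 100 (mod 173)
23^8 = (23^4)^2 ≡ 100^2 = 10000 ≡ 139 (mod 173)
23^11 = 23^8 · 23^2 · 23^1 ≡ 139 · 10 · 23 ≡ 138 (mod 173).

138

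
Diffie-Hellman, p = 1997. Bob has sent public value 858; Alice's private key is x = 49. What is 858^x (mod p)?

1744

Shared key K = 858^49 mod 1997.
858^1 ≡ 858 (mod 1997)
858^2 = (858^1)^2 ≡ 858^2 = 736164 ≡ 1268 (mod 1997)
858^4 = (858^2)^2 ≡ 1268^2 = 1607824 ≡ 239 (mod 1997)
858^8 = (858^4)^2 ≡ 239^2 = 57121 ≡ 1205 (mod 1997)
858^16 = (858^8)^2 ≡ 1205^2 = 1452025 ≡ 206 (mod 1997)
858^32 = (858^16)^2 ≡ 206^2 = 42436 ≡ 499 (mod 1997)
858^49 = 858^32 · 858^16 · 858^1 ≡ 499 · 206 · 858 ≡ 1744 (mod 1997).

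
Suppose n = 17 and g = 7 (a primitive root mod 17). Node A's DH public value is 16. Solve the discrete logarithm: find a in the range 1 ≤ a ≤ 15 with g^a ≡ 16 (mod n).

Try successive powers of 7 modulo 17:
7^1 ≡ 7
7^2 ≡ 15
7^3 ≡ 3
7^4 ≡ 4
7^5 ≡ 11
7^6 ≡ 9
7^7 ≡ 12
7^8 ≡ 16
Found: a = 8.

8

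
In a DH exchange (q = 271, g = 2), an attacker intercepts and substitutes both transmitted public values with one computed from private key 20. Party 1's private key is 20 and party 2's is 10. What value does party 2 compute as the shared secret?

Party 2 receives an attacker's public value M = 2^20 mod 271 instead of the honest one.
2^1 ≡ 2 (mod 271)
2^2 = (2^1)^2 ≡ 2^2 = 4 ≡ 4 (mod 271)
2^4 = (2^2)^2 ≡ 4^2 = 16 ≡ 16 (mod 271)
2^8 = (2^4)^2 ≡ 16^2 = 256 ≡ 256 (mod 271)
2^16 = (2^8)^2 ≡ 256^2 = 65536 ≡ 225 (mod 271)
2^20 = 2^16 · 2^4 ≡ 225 · 16 ≡ 77 (mod 271).
So M = 77. Party 2 computes K = M^10 mod 271.
77^1 ≡ 77 (mod 271)
77^2 = (77^1)^2 ≡ 77^2 = 5929 ≡ 238 (mod 271)
77^4 = (77^2)^2 ≡ 238^2 = 56644 ≡ 5 (mod 271)
77^8 = (77^4)^2 ≡ 5^2 = 25 ≡ 25 (mod 271)
77^10 = 77^8 · 77^2 ≡ 25 · 238 ≡ 259 (mod 271).

259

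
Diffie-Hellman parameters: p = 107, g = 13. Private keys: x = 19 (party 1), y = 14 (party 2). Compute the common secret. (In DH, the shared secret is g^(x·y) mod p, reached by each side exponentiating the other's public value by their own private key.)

Party 2 sends B = g^y mod p = 13^14 mod 107.
13^1 ≡ 13 (mod 107)
13^2 = (13^1)^2 ≡ 13^2 = 169 ≡ 62 (mod 107)
13^4 = (13^2)^2 ≡ 62^2 = 3844 ≡ 99 (mod 107)
13^8 = (13^4)^2 ≡ 99^2 = 9801 ≡ 64 (mod 107)
13^14 = 13^8 · 13^4 · 13^2 ≡ 64 · 99 · 62 ≡ 35 (mod 107).
So B = 35. Party 1 then computes K = B^x mod p = 35^19 mod 107.
35^1 ≡ 35 (mod 107)
35^2 = (35^1)^2 ≡ 35^2 = 1225 ≡ 48 (mod 107)
35^4 = (35^2)^2 ≡ 48^2 = 2304 ≡ 57 (mod 107)
35^8 = (35^4)^2 ≡ 57^2 = 3249 ≡ 39 (mod 107)
35^16 = (35^8)^2 ≡ 39^2 = 1521 ≡ 23 (mod 107)
35^19 = 35^16 · 35^2 · 35^1 ≡ 23 · 48 · 35 ≡ 13 (mod 107).

13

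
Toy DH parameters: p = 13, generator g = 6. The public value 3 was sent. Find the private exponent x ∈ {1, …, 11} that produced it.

8

Try successive powers of 6 modulo 13:
6^1 ≡ 6
6^2 ≡ 10
6^3 ≡ 8
6^4 ≡ 9
6^5 ≡ 2
6^6 ≡ 12
6^7 ≡ 7
6^8 ≡ 3
Found: x = 8.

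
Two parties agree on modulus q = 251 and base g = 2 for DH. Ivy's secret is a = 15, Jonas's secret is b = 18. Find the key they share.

149

Ivy sends A = g^a mod q = 2^15 mod 251.
2^1 ≡ 2 (mod 251)
2^2 = (2^1)^2 ≡ 2^2 = 4 ≡ 4 (mod 251)
2^4 = (2^2)^2 ≡ 4^2 = 16 ≡ 16 (mod 251)
2^8 = (2^4)^2 ≡ 16^2 = 256 ≡ 5 (mod 251)
2^15 = 2^8 · 2^4 · 2^2 · 2^1 ≡ 5 · 16 · 4 · 2 ≡ 138 (mod 251).
So A = 138. Jonas then computes K = A^b mod q = 138^18 mod 251.
138^1 ≡ 138 (mod 251)
138^2 = (138^1)^2 ≡ 138^2 = 19044 ≡ 219 (mod 251)
138^4 = (138^2)^2 ≡ 219^2 = 47961 ≡ 20 (mod 251)
138^8 = (138^4)^2 ≡ 20^2 = 400 ≡ 149 (mod 251)
138^16 = (138^8)^2 ≡ 149^2 = 22201 ≡ 113 (mod 251)
138^18 = 138^16 · 138^2 ≡ 113 · 219 ≡ 149 (mod 251).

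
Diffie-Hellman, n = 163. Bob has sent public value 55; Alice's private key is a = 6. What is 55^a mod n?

Shared key K = 55^6 mod 163.
55^1 ≡ 55 (mod 163)
55^2 = (55^1)^2 ≡ 55^2 = 3025 ≡ 91 (mod 163)
55^4 = (55^2)^2 ≡ 91^2 = 8281 ≡ 131 (mod 163)
55^6 = 55^4 · 55^2 ≡ 131 · 91 ≡ 22 (mod 163).

22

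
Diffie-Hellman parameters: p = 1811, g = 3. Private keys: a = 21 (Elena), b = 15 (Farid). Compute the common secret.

1745

Farid sends B = g^b mod p = 3^15 mod 1811.
3^1 ≡ 3 (mod 1811)
3^2 = (3^1)^2 ≡ 3^2 = 9 ≡ 9 (mod 1811)
3^4 = (3^2)^2 ≡ 9^2 = 81 ≡ 81 (mod 1811)
3^8 = (3^4)^2 ≡ 81^2 = 6561 ≡ 1128 (mod 1811)
3^15 = 3^8 · 3^4 · 3^2 · 3^1 ≡ 1128 · 81 · 9 · 3 ≡ 354 (mod 1811).
So B = 354. Elena then computes K = B^a mod p = 354^21 mod 1811.
354^1 ≡ 354 (mod 1811)
354^2 = (354^1)^2 ≡ 354^2 = 125316 ≡ 357 (mod 1811)
354^4 = (354^2)^2 ≡ 357^2 = 127449 ≡ 679 (mod 1811)
354^8 = (354^4)^2 ≡ 679^2 = 461041 ≡ 1047 (mod 1811)
354^16 = (354^8)^2 ≡ 1047^2 = 1096209 ≡ 554 (mod 1811)
354^21 = 354^16 · 354^4 · 354^1 ≡ 554 · 679 · 354 ≡ 1745 (mod 1811).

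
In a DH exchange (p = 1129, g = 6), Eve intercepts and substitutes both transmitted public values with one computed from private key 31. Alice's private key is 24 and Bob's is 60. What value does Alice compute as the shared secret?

Alice receives Eve's public value M = 6^31 mod 1129 instead of the honest one.
6^1 ≡ 6 (mod 1129)
6^2 = (6^1)^2 ≡ 6^2 = 36 ≡ 36 (mod 1129)
6^4 = (6^2)^2 ≡ 36^2 = 1296 ≡ 167 (mod 1129)
6^8 = (6^4)^2 ≡ 167^2 = 27889 ≡ 793 (mod 1129)
6^16 = (6^8)^2 ≡ 793^2 = 628849 ≡ 1125 (mod 1129)
6^31 = 6^16 · 6^8 · 6^4 · 6^2 · 6^1 ≡ 1125 · 793 · 167 · 36 · 6 ≡ 379 (mod 1129).
So M = 379. Alice computes K = M^24 mod 1129.
379^1 ≡ 379 (mod 1129)
379^2 = (379^1)^2 ≡ 379^2 = 143641 ≡ 258 (mod 1129)
379^4 = (379^2)^2 ≡ 258^2 = 66564 ≡ 1082 (mod 1129)
379^8 = (379^4)^2 ≡ 1082^2 = 1170724 ≡ 1080 (mod 1129)
379^16 = (379^8)^2 ≡ 1080^2 = 1166400 ≡ 143 (mod 1129)
379^24 = 379^16 · 379^8 ≡ 143 · 1080 ≡ 896 (mod 1129).

896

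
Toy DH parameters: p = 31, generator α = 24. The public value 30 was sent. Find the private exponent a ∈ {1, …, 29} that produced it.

15

Try successive powers of 24 modulo 31:
24^1 ≡ 24
24^2 ≡ 18
24^3 ≡ 29
24^4 ≡ 14
24^5 ≡ 26
24^6 ≡ 4
24^7 ≡ 3
24^8 ≡ 10
24^9 ≡ 23
24^10 ≡ 25
24^11 ≡ 11
24^12 ≡ 16
24^13 ≡ 12
24^14 ≡ 9
24^15 ≡ 30
Found: a = 15.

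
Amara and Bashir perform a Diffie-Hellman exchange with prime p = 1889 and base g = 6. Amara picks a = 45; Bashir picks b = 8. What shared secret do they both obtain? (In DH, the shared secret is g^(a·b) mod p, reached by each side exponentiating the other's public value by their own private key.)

Bashir sends B = g^b mod p = 6^8 mod 1889.
6^1 ≡ 6 (mod 1889)
6^2 = (6^1)^2 ≡ 6^2 = 36 ≡ 36 (mod 1889)
6^4 = (6^2)^2 ≡ 36^2 = 1296 ≡ 1296 (mod 1889)
6^8 = (6^4)^2 ≡ 1296^2 = 1679616 ≡ 295 (mod 1889)
So B = 295. Amara then computes K = B^a mod p = 295^45 mod 1889.
295^1 ≡ 295 (mod 1889)
295^2 = (295^1)^2 ≡ 295^2 = 87025 ≡ 131 (mod 1889)
295^4 = (295^2)^2 ≡ 131^2 = 17161 ≡ 160 (mod 1889)
295^8 = (295^4)^2 ≡ 160^2 = 25600 ≡ 1043 (mod 1889)
295^16 = (295^8)^2 ≡ 1043^2 = 1087849 ≡ 1674 (mod 1889)
295^32 = (295^16)^2 ≡ 1674^2 = 2802276 ≡ 889 (mod 1889)
295^45 = 295^32 · 295^8 · 295^4 · 295^1 ≡ 889 · 1043 · 160 · 295 ≡ 1133 (mod 1889).

1133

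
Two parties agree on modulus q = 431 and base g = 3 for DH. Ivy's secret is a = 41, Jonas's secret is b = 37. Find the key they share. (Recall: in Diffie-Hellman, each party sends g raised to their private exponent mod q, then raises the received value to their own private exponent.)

Ivy sends A = g^a mod q = 3^41 mod 431.
3^1 ≡ 3 (mod 431)
3^2 = (3^1)^2 ≡ 3^2 = 9 ≡ 9 (mod 431)
3^4 = (3^2)^2 ≡ 9^2 = 81 ≡ 81 (mod 431)
3^8 = (3^4)^2 ≡ 81^2 = 6561 ≡ 96 (mod 431)
3^16 = (3^8)^2 ≡ 96^2 = 9216 ≡ 165 (mod 431)
3^32 = (3^16)^2 ≡ 165^2 = 27225 ≡ 72 (mod 431)
3^41 = 3^32 · 3^8 · 3^1 ≡ 72 · 96 · 3 ≡ 48 (mod 431).
So A = 48. Jonas then computes K = A^b mod q = 48^37 mod 431.
48^1 ≡ 48 (mod 431)
48^2 = (48^1)^2 ≡ 48^2 = 2304 ≡ 149 (mod 431)
48^4 = (48^2)^2 ≡ 149^2 = 22201 ≡ 220 (mod 431)
48^8 = (48^4)^2 ≡ 220^2 = 48400 ≡ 128 (mod 431)
48^16 = (48^8)^2 ≡ 128^2 = 16384 ≡ 6 (mod 431)
48^32 = (48^16)^2 ≡ 6^2 = 36 ≡ 36 (mod 431)
48^37 = 48^32 · 48^4 · 48^1 ≡ 36 · 220 · 48 ≡ 18 (mod 431).

18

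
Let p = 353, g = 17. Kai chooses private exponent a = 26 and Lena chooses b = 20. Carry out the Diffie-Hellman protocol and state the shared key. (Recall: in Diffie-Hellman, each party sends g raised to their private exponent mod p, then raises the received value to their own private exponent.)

Kai sends A = g^a mod p = 17^26 mod 353.
17^1 ≡ 17 (mod 353)
17^2 = (17^1)^2 ≡ 17^2 = 289 ≡ 289 (mod 353)
17^4 = (17^2)^2 ≡ 289^2 = 83521 ≡ 213 (mod 353)
17^8 = (17^4)^2 ≡ 213^2 = 45369 ≡ 185 (mod 353)
17^16 = (17^8)^2 ≡ 185^2 = 34225 ≡ 337 (mod 353)
17^26 = 17^16 · 17^8 · 17^2 ≡ 337 · 185 · 289 ≡ 232 (mod 353).
So A = 232. Lena then computes K = A^b mod p = 232^20 mod 353.
232^1 ≡ 232 (mod 353)
232^2 = (232^1)^2 ≡ 232^2 = 53824 ≡ 168 (mod 353)
232^4 = (232^2)^2 ≡ 168^2 = 28224 ≡ 337 (mod 353)
232^8 = (232^4)^2 ≡ 337^2 = 113569 ≡ 256 (mod 353)
232^16 = (232^8)^2 ≡ 256^2 = 65536 ≡ 231 (mod 353)
232^20 = 232^16 · 232^4 ≡ 231 · 337 ≡ 187 (mod 353).

187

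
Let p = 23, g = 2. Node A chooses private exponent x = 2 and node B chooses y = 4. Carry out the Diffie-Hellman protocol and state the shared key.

Node A sends A = g^x mod p = 2^2 mod 23.
2^1 ≡ 2 (mod 23)
2^2 = (2^1)^2 ≡ 2^2 = 4 ≡ 4 (mod 23)
So A = 4. Node B then computes K = A^y mod p = 4^4 mod 23.
4^1 ≡ 4 (mod 23)
4^2 = (4^1)^2 ≡ 4^2 = 16 ≡ 16 (mod 23)
4^4 = (4^2)^2 ≡ 16^2 = 256 ≡ 3 (mod 23)

3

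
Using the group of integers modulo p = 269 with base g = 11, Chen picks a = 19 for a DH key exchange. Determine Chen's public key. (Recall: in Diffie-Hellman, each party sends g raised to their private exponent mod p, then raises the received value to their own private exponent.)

Public value = 11^19 mod 269.
11^1 ≡ 11 (mod 269)
11^2 = (11^1)^2 ≡ 11^2 = 121 ≡ 121 (mod 269)
11^4 = (11^2)^2 ≡ 121^2 = 14641 ≡ 115 (mod 269)
11^8 = (11^4)^2 ≡ 115^2 = 13225 ≡ 44 (mod 269)
11^16 = (11^8)^2 ≡ 44^2 = 1936 ≡ 53 (mod 269)
11^19 = 11^16 · 11^2 · 11^1 ≡ 53 · 121 · 11 ≡ 65 (mod 269).

65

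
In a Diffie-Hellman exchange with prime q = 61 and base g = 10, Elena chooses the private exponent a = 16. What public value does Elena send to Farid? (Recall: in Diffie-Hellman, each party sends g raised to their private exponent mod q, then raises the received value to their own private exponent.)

Public value = 10^{16} \pmod{61}.
10^1 ≡ 10 (mod 61)
10^2 = (10^1)^2 ≡ 10^2 = 100 ≡ 39 (mod 61)
10^4 = (10^2)^2 ≡ 39^2 = 1521 ≡ 57 (mod 61)
10^8 = (10^4)^2 ≡ 57^2 = 3249 ≡ 16 (mod 61)
10^16 = (10^8)^2 ≡ 16^2 = 256 ≡ 12 (mod 61)

12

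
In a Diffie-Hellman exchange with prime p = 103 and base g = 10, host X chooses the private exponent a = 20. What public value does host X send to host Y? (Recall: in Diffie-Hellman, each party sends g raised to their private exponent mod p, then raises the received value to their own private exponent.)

30

Public value = 10^20 mod 103.
10^1 ≡ 10 (mod 103)
10^2 = (10^1)^2 ≡ 10^2 = 100 ≡ 100 (mod 103)
10^4 = (10^2)^2 ≡ 100^2 = 10000 ≡ 9 (mod 103)
10^8 = (10^4)^2 ≡ 9^2 = 81 ≡ 81 (mod 103)
10^16 = (10^8)^2 ≡ 81^2 = 6561 ≡ 72 (mod 103)
10^20 = 10^16 · 10^4 ≡ 72 · 9 ≡ 30 (mod 103).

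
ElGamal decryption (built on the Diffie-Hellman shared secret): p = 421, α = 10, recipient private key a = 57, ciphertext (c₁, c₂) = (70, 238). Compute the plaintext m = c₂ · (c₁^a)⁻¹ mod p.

Shared mask s = c₁^a mod p = 70^57 mod 421.
70^1 ≡ 70 (mod 421)
70^2 = (70^1)^2 ≡ 70^2 = 4900 ≡ 269 (mod 421)
70^4 = (70^2)^2 ≡ 269^2 = 72361 ≡ 370 (mod 421)
70^8 = (70^4)^2 ≡ 370^2 = 136900 ≡ 75 (mod 421)
70^16 = (70^8)^2 ≡ 75^2 = 5625 ≡ 152 (mod 421)
70^32 = (70^16)^2 ≡ 152^2 = 23104 ≡ 370 (mod 421)
70^57 = 70^32 · 70^16 · 70^8 · 70^1 ≡ 370 · 152 · 75 · 70 ≡ 70 (mod 421).
So s = 70; s⁻¹ ≡ 415 (mod 421).
m = c₂ · s⁻¹ mod 421 = 238 · 415 mod 421 = 256.

256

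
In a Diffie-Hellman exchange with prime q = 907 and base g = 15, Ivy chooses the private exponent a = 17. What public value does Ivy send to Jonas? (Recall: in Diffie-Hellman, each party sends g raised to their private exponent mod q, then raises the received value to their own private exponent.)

647

Public value = 15^17 mod 907.
15^1 ≡ 15 (mod 907)
15^2 = (15^1)^2 ≡ 15^2 = 225 ≡ 225 (mod 907)
15^4 = (15^2)^2 ≡ 225^2 = 50625 ≡ 740 (mod 907)
15^8 = (15^4)^2 ≡ 740^2 = 547600 ≡ 679 (mod 907)
15^16 = (15^8)^2 ≡ 679^2 = 461041 ≡ 285 (mod 907)
15^17 = 15^16 · 15^1 ≡ 285 · 15 ≡ 647 (mod 907).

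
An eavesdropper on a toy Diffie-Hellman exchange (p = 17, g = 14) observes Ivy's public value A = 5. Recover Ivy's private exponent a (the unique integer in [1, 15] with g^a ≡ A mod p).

13

Try successive powers of 14 modulo 17:
14^1 ≡ 14
14^2 ≡ 9
14^3 ≡ 7
14^4 ≡ 13
14^5 ≡ 12
14^6 ≡ 15
14^7 ≡ 6
14^8 ≡ 16
14^9 ≡ 3
14^10 ≡ 8
14^11 ≡ 10
14^12 ≡ 4
14^13 ≡ 5
Found: a = 13.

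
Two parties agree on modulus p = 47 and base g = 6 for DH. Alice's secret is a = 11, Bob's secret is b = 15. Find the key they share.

27

Bob sends B = g^b mod p = 6^15 mod 47.
6^1 ≡ 6 (mod 47)
6^2 = (6^1)^2 ≡ 6^2 = 36 ≡ 36 (mod 47)
6^4 = (6^2)^2 ≡ 36^2 = 1296 ≡ 27 (mod 47)
6^8 = (6^4)^2 ≡ 27^2 = 729 ≡ 24 (mod 47)
6^15 = 6^8 · 6^4 · 6^2 · 6^1 ≡ 24 · 27 · 36 · 6 ≡ 2 (mod 47).
So B = 2. Alice then computes K = B^a mod p = 2^11 mod 47.
2^1 ≡ 2 (mod 47)
2^2 = (2^1)^2 ≡ 2^2 = 4 ≡ 4 (mod 47)
2^4 = (2^2)^2 ≡ 4^2 = 16 ≡ 16 (mod 47)
2^8 = (2^4)^2 ≡ 16^2 = 256 ≡ 21 (mod 47)
2^11 = 2^8 · 2^2 · 2^1 ≡ 21 · 4 · 2 ≡ 27 (mod 47).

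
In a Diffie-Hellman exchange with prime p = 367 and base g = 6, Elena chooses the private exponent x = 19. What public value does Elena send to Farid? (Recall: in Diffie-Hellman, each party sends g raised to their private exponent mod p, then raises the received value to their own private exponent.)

139

Public value = 6^19 mod 367.
6^1 ≡ 6 (mod 367)
6^2 = (6^1)^2 ≡ 6^2 = 36 ≡ 36 (mod 367)
6^4 = (6^2)^2 ≡ 36^2 = 1296 ≡ 195 (mod 367)
6^8 = (6^4)^2 ≡ 195^2 = 38025 ≡ 224 (mod 367)
6^16 = (6^8)^2 ≡ 224^2 = 50176 ≡ 264 (mod 367)
6^19 = 6^16 · 6^2 · 6^1 ≡ 264 · 36 · 6 ≡ 139 (mod 367).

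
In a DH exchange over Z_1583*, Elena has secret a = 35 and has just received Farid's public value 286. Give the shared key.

202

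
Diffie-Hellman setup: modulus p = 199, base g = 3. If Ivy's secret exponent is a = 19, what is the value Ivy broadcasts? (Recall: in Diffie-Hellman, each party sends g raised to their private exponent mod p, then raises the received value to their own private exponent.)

176

Public value = 3^19 (mod 199).
3^1 ≡ 3 (mod 199)
3^2 = (3^1)^2 ≡ 3^2 = 9 ≡ 9 (mod 199)
3^4 = (3^2)^2 ≡ 9^2 = 81 ≡ 81 (mod 199)
3^8 = (3^4)^2 ≡ 81^2 = 6561 ≡ 193 (mod 199)
3^16 = (3^8)^2 ≡ 193^2 = 37249 ≡ 36 (mod 199)
3^19 = 3^16 · 3^2 · 3^1 ≡ 36 · 9 · 3 ≡ 176 (mod 199).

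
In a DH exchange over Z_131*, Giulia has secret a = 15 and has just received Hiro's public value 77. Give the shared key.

99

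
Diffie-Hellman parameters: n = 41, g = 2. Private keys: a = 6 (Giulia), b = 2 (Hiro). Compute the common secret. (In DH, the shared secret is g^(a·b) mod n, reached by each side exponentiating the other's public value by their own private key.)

Giulia sends A = g^a mod n = 2^6 mod 41.
2^1 ≡ 2 (mod 41)
2^2 = (2^1)^2 ≡ 2^2 = 4 ≡ 4 (mod 41)
2^4 = (2^2)^2 ≡ 4^2 = 16 ≡ 16 (mod 41)
2^6 = 2^4 · 2^2 ≡ 16 · 4 ≡ 23 (mod 41).
So A = 23. Hiro then computes K = A^b mod n = 23^2 mod 41.
23^1 ≡ 23 (mod 41)
23^2 = (23^1)^2 ≡ 23^2 = 529 ≡ 37 (mod 41)

37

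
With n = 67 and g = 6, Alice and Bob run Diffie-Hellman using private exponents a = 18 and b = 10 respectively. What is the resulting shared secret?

Alice sends A = g^a mod n = 6^18 mod 67.
6^1 ≡ 6 (mod 67)
6^2 = (6^1)^2 ≡ 6^2 = 36 ≡ 36 (mod 67)
6^4 = (6^2)^2 ≡ 36^2 = 1296 ≡ 23 (mod 67)
6^8 = (6^4)^2 ≡ 23^2 = 529 ≡ 60 (mod 67)
6^16 = (6^8)^2 ≡ 60^2 = 3600 ≡ 49 (mod 67)
6^18 = 6^16 · 6^2 ≡ 49 · 36 ≡ 22 (mod 67).
So A = 22. Bob then computes K = A^b mod n = 22^10 mod 67.
22^1 ≡ 22 (mod 67)
22^2 = (22^1)^2 ≡ 22^2 = 484 ≡ 15 (mod 67)
22^4 = (22^2)^2 ≡ 15^2 = 225 ≡ 24 (mod 67)
22^8 = (22^4)^2 ≡ 24^2 = 576 ≡ 40 (mod 67)
22^10 = 22^8 · 22^2 ≡ 40 · 15 ≡ 64 (mod 67).

64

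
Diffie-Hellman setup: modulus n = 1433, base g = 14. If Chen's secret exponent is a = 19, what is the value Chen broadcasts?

1082

Public value = 14^19 mod 1433.
14^1 ≡ 14 (mod 1433)
14^2 = (14^1)^2 ≡ 14^2 = 196 ≡ 196 (mod 1433)
14^4 = (14^2)^2 ≡ 196^2 = 38416 ≡ 1158 (mod 1433)
14^8 = (14^4)^2 ≡ 1158^2 = 1340964 ≡ 1109 (mod 1433)
14^16 = (14^8)^2 ≡ 1109^2 = 1229881 ≡ 367 (mod 1433)
14^19 = 14^16 · 14^2 · 14^1 ≡ 367 · 196 · 14 ≡ 1082 (mod 1433).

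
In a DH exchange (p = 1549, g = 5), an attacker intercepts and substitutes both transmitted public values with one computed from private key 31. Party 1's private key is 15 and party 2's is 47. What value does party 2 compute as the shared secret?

459

Party 2 receives an attacker's public value M = 5^31 mod 1549 instead of the honest one.
5^1 ≡ 5 (mod 1549)
5^2 = (5^1)^2 ≡ 5^2 = 25 ≡ 25 (mod 1549)
5^4 = (5^2)^2 ≡ 25^2 = 625 ≡ 625 (mod 1549)
5^8 = (5^4)^2 ≡ 625^2 = 390625 ≡ 277 (mod 1549)
5^16 = (5^8)^2 ≡ 277^2 = 76729 ≡ 828 (mod 1549)
5^31 = 5^16 · 5^8 · 5^4 · 5^2 · 5^1 ≡ 828 · 277 · 625 · 25 · 5 ≡ 495 (mod 1549).
So M = 495. Party 2 computes K = M^47 mod 1549.
495^1 ≡ 495 (mod 1549)
495^2 = (495^1)^2 ≡ 495^2 = 245025 ≡ 283 (mod 1549)
495^4 = (495^2)^2 ≡ 283^2 = 80089 ≡ 1090 (mod 1549)
495^8 = (495^4)^2 ≡ 1090^2 = 1188100 ≡ 17 (mod 1549)
495^16 = (495^8)^2 ≡ 17^2 = 289 ≡ 289 (mod 1549)
495^32 = (495^16)^2 ≡ 289^2 = 83521 ≡ 1424 (mod 1549)
495^47 = 495^32 · 495^8 · 495^4 · 495^2 · 495^1 ≡ 1424 · 17 · 1090 · 283 · 495 ≡ 459 (mod 1549).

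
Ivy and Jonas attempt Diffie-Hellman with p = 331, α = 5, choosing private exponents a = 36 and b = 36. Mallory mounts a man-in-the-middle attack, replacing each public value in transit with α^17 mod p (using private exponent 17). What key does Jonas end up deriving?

279

Jonas receives Mallory's public value M = 5^17 mod 331 instead of the honest one.
5^1 ≡ 5 (mod 331)
5^2 = (5^1)^2 ≡ 5^2 = 25 ≡ 25 (mod 331)
5^4 = (5^2)^2 ≡ 25^2 = 625 ≡ 294 (mod 331)
5^8 = (5^4)^2 ≡ 294^2 = 86436 ≡ 45 (mod 331)
5^16 = (5^8)^2 ≡ 45^2 = 2025 ≡ 39 (mod 331)
5^17 = 5^16 · 5^1 ≡ 39 · 5 ≡ 195 (mod 331).
So M = 195. Jonas computes K = M^36 mod 331.
195^1 ≡ 195 (mod 331)
195^2 = (195^1)^2 ≡ 195^2 = 38025 ≡ 291 (mod 331)
195^4 = (195^2)^2 ≡ 291^2 = 84681 ≡ 276 (mod 331)
195^8 = (195^4)^2 ≡ 276^2 = 76176 ≡ 46 (mod 331)
195^16 = (195^8)^2 ≡ 46^2 = 2116 ≡ 130 (mod 331)
195^32 = (195^16)^2 ≡ 130^2 = 16900 ≡ 19 (mod 331)
195^36 = 195^32 · 195^4 ≡ 19 · 276 ≡ 279 (mod 331).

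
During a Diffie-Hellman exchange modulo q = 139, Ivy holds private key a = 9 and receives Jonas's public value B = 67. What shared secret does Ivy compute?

Shared key K = 67^9 mod 139.
67^1 ≡ 67 (mod 139)
67^2 = (67^1)^2 ≡ 67^2 = 4489 ≡ 41 (mod 139)
67^4 = (67^2)^2 ≡ 41^2 = 1681 ≡ 13 (mod 139)
67^8 = (67^4)^2 ≡ 13^2 = 169 ≡ 30 (mod 139)
67^9 = 67^8 · 67^1 ≡ 30 · 67 ≡ 64 (mod 139).

64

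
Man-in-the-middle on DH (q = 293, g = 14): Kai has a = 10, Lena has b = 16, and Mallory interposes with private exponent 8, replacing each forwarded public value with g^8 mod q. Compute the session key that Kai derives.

278

Kai receives Mallory's public value M = 14^8 mod 293 instead of the honest one.
14^1 ≡ 14 (mod 293)
14^2 = (14^1)^2 ≡ 14^2 = 196 ≡ 196 (mod 293)
14^4 = (14^2)^2 ≡ 196^2 = 38416 ≡ 33 (mod 293)
14^8 = (14^4)^2 ≡ 33^2 = 1089 ≡ 210 (mod 293)
So M = 210. Kai computes K = M^10 mod 293.
210^1 ≡ 210 (mod 293)
210^2 = (210^1)^2 ≡ 210^2 = 44100 ≡ 150 (mod 293)
210^4 = (210^2)^2 ≡ 150^2 = 22500 ≡ 232 (mod 293)
210^8 = (210^4)^2 ≡ 232^2 = 53824 ≡ 205 (mod 293)
210^10 = 210^8 · 210^2 ≡ 205 · 150 ≡ 278 (mod 293).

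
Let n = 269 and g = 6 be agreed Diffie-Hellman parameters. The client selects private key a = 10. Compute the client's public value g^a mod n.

Public value = 6^10 mod 269.
6^1 ≡ 6 (mod 269)
6^2 = (6^1)^2 ≡ 6^2 = 36 ≡ 36 (mod 269)
6^4 = (6^2)^2 ≡ 36^2 = 1296 ≡ 220 (mod 269)
6^8 = (6^4)^2 ≡ 220^2 = 48400 ≡ 249 (mod 269)
6^10 = 6^8 · 6^2 ≡ 249 · 36 ≡ 87 (mod 269).

87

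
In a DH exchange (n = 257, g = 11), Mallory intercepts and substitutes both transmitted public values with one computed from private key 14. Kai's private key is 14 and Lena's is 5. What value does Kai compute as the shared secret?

249

Kai receives Mallory's public value M = 11^14 mod 257 instead of the honest one.
11^1 ≡ 11 (mod 257)
11^2 = (11^1)^2 ≡ 11^2 = 121 ≡ 121 (mod 257)
11^4 = (11^2)^2 ≡ 121^2 = 14641 ≡ 249 (mod 257)
11^8 = (11^4)^2 ≡ 249^2 = 62001 ≡ 64 (mod 257)
11^14 = 11^8 · 11^4 · 11^2 ≡ 64 · 249 · 121 ≡ 242 (mod 257).
So M = 242. Kai computes K = M^14 mod 257.
242^1 ≡ 242 (mod 257)
242^2 = (242^1)^2 ≡ 242^2 = 58564 ≡ 225 (mod 257)
242^4 = (242^2)^2 ≡ 225^2 = 50625 ≡ 253 (mod 257)
242^8 = (242^4)^2 ≡ 253^2 = 64009 ≡ 16 (mod 257)
242^14 = 242^8 · 242^4 · 242^2 ≡ 16 · 253 · 225 ≡ 249 (mod 257).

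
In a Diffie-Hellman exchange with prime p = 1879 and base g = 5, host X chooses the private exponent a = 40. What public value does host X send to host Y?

33

Public value = 5^40 mod 1879.
5^1 ≡ 5 (mod 1879)
5^2 = (5^1)^2 ≡ 5^2 = 25 ≡ 25 (mod 1879)
5^4 = (5^2)^2 ≡ 25^2 = 625 ≡ 625 (mod 1879)
5^8 = (5^4)^2 ≡ 625^2 = 390625 ≡ 1672 (mod 1879)
5^16 = (5^8)^2 ≡ 1672^2 = 2795584 ≡ 1511 (mod 1879)
5^32 = (5^16)^2 ≡ 1511^2 = 2283121 ≡ 136 (mod 1879)
5^40 = 5^32 · 5^8 ≡ 136 · 1672 ≡ 33 (mod 1879).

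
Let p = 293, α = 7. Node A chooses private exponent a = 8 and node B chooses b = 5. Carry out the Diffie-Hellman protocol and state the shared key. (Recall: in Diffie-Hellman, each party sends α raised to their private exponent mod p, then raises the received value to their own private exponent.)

226

Node A sends A = α^a mod p = 7^8 mod 293.
7^1 ≡ 7 (mod 293)
7^2 = (7^1)^2 ≡ 7^2 = 49 ≡ 49 (mod 293)
7^4 = (7^2)^2 ≡ 49^2 = 2401 ≡ 57 (mod 293)
7^8 = (7^4)^2 ≡ 57^2 = 3249 ≡ 26 (mod 293)
So A = 26. Node B then computes K = A^b mod p = 26^5 mod 293.
26^1 ≡ 26 (mod 293)
26^2 = (26^1)^2 ≡ 26^2 = 676 ≡ 90 (mod 293)
26^4 = (26^2)^2 ≡ 90^2 = 8100 ≡ 189 (mod 293)
26^5 = 26^4 · 26^1 ≡ 189 · 26 ≡ 226 (mod 293).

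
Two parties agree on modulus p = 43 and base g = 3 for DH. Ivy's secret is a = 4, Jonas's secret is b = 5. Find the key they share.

14

Ivy sends A = g^a mod p = 3^4 mod 43.
3^1 ≡ 3 (mod 43)
3^2 = (3^1)^2 ≡ 3^2 = 9 ≡ 9 (mod 43)
3^4 = (3^2)^2 ≡ 9^2 = 81 ≡ 38 (mod 43)
So A = 38. Jonas then computes K = A^b mod p = 38^5 mod 43.
38^1 ≡ 38 (mod 43)
38^2 = (38^1)^2 ≡ 38^2 = 1444 ≡ 25 (mod 43)
38^4 = (38^2)^2 ≡ 25^2 = 625 ≡ 23 (mod 43)
38^5 = 38^4 · 38^1 ≡ 23 · 38 ≡ 14 (mod 43).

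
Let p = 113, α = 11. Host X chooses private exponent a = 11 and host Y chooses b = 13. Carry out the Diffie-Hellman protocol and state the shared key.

Host Y sends B = α^b mod p = 11^13 mod 113.
11^1 ≡ 11 (mod 113)
11^2 = (11^1)^2 ≡ 11^2 = 121 ≡ 8 (mod 113)
11^4 = (11^2)^2 ≡ 8^2 = 64 ≡ 64 (mod 113)
11^8 = (11^4)^2 ≡ 64^2 = 4096 ≡ 28 (mod 113)
11^13 = 11^8 · 11^4 · 11^1 ≡ 28 · 64 · 11 ≡ 50 (mod 113).
So B = 50. Host X then computes K = B^a mod p = 50^11 mod 113.
50^1 ≡ 50 (mod 113)
50^2 = (50^1)^2 ≡ 50^2 = 2500 ≡ 14 (mod 113)
50^4 = (50^2)^2 ≡ 14^2 = 196 ≡ 83 (mod 113)
50^8 = (50^4)^2 ≡ 83^2 = 6889 ≡ 109 (mod 113)
50^11 = 50^8 · 50^2 · 50^1 ≡ 109 · 14 · 50 ≡ 25 (mod 113).

25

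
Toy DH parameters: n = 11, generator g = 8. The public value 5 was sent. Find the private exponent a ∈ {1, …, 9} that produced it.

8

Try successive powers of 8 modulo 11:
8^1 ≡ 8
8^2 ≡ 9
8^3 ≡ 6
8^4 ≡ 4
8^5 ≡ 10
8^6 ≡ 3
8^7 ≡ 2
8^8 ≡ 5
Found: a = 8.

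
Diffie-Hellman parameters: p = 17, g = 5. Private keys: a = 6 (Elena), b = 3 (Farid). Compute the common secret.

Elena sends A = g^a mod p = 5^6 mod 17.
5^1 ≡ 5 (mod 17)
5^2 = (5^1)^2 ≡ 5^2 = 25 ≡ 8 (mod 17)
5^4 = (5^2)^2 ≡ 8^2 = 64 ≡ 13 (mod 17)
5^6 = 5^4 · 5^2 ≡ 13 · 8 ≡ 2 (mod 17).
So A = 2. Farid then computes K = A^b mod p = 2^3 mod 17.
2^1 ≡ 2 (mod 17)
2^2 = (2^1)^2 ≡ 2^2 = 4 ≡ 4 (mod 17)
2^3 = 2^2 · 2^1 ≡ 4 · 2 ≡ 8 (mod 17).

8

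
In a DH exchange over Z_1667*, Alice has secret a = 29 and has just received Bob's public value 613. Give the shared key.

Shared key K = 613^29 mod 1667.
613^1 ≡ 613 (mod 1667)
613^2 = (613^1)^2 ≡ 613^2 = 375769 ≡ 694 (mod 1667)
613^4 = (613^2)^2 ≡ 694^2 = 481636 ≡ 1540 (mod 1667)
613^8 = (613^4)^2 ≡ 1540^2 = 2371600 ≡ 1126 (mod 1667)
613^16 = (613^8)^2 ≡ 1126^2 = 1267876 ≡ 956 (mod 1667)
613^29 = 613^16 · 613^8 · 613^4 · 613^1 ≡ 956 · 1126 · 1540 · 613 ≡ 1228 (mod 1667).

1228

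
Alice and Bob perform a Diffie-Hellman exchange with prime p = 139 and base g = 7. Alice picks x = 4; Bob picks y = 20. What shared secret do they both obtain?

35

Bob sends B = g^y mod p = 7^20 mod 139.
7^1 ≡ 7 (mod 139)
7^2 = (7^1)^2 ≡ 7^2 = 49 ≡ 49 (mod 139)
7^4 = (7^2)^2 ≡ 49^2 = 2401 ≡ 38 (mod 139)
7^8 = (7^4)^2 ≡ 38^2 = 1444 ≡ 54 (mod 139)
7^16 = (7^8)^2 ≡ 54^2 = 2916 ≡ 136 (mod 139)
7^20 = 7^16 · 7^4 ≡ 136 · 38 ≡ 25 (mod 139).
So B = 25. Alice then computes K = B^x mod p = 25^4 mod 139.
25^1 ≡ 25 (mod 139)
25^2 = (25^1)^2 ≡ 25^2 = 625 ≡ 69 (mod 139)
25^4 = (25^2)^2 ≡ 69^2 = 4761 ≡ 35 (mod 139)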